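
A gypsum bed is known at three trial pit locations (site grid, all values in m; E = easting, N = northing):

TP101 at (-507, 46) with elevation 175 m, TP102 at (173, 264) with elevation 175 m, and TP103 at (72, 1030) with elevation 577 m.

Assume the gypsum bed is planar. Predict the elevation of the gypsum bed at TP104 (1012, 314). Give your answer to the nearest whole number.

Two edge vectors: TP101→TP102 = (680, 218, 0), TP101→TP103 = (579, 984, 402).
Normal n = (TP101→TP102) × (TP101→TP103) = (87636, -273360, 542898).
So ∂z/∂E = −n_x/n_z = −0.16142 and ∂z/∂N = −n_y/n_z = 0.50352.
Intercept c from TP101: 175 − 81.84 − 23.16 = 70.00.
At (1012, 314): z = −163.4 + 158.1 + 70.00 = 64.7 m.

65 m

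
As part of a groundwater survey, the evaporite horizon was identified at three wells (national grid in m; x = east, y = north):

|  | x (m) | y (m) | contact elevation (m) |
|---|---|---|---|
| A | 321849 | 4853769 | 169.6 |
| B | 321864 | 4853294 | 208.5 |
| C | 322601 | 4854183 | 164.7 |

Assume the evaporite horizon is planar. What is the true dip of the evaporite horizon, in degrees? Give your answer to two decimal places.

Two edge vectors: A→B = (15, -475, 38.9), A→C = (752, 414, -4.9).
Normal n = (A→B) × (A→C) = (-13777.1, 29326.3, 363410).
So ∂z/∂x = −n_x/n_z = 0.03791 and ∂z/∂y = −n_y/n_z = −0.08070.
Gradient magnitude |∇z| = √(a² + b²) = √(0.00144 + 0.00651) = 0.08916.
True dip = arctan(0.08916) = 5.09°, dipping toward NNW (azimuth ≈ 335°).

5.09°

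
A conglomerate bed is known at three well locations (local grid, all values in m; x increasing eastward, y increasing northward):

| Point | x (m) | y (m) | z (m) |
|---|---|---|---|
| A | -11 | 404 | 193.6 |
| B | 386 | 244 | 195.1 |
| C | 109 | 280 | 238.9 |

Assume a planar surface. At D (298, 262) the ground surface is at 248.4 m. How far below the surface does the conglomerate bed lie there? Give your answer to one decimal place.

Two edge vectors: A→B = (397, -160, 1.5), A→C = (120, -124, 45.3).
Normal n = (A→B) × (A→C) = (-7062, -17804.1, -30028).
So ∂z/∂x = −n_x/n_z = −0.23518 and ∂z/∂y = −n_y/n_z = −0.59292.
Intercept c from A: 193.6 − 2.59 + 239.54 = 430.55.
At (298, 262): z_contact = −70.08 − 155.34 + 430.55 = 205.12 m.
Depth below ground = 248.4 − 205.12 = 43.3 m.

43.3 m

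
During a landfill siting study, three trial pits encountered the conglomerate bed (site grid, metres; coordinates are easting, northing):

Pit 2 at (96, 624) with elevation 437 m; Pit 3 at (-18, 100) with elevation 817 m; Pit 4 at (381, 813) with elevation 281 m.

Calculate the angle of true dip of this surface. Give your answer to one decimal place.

Two edge vectors: Pit 2→Pit 3 = (-114, -524, 380), Pit 2→Pit 4 = (285, 189, -156).
Normal n = (Pit 2→Pit 3) × (Pit 2→Pit 4) = (9924, 90516, 127794).
So ∂z/∂easting = −n_x/n_z = −0.07766 and ∂z/∂northing = −n_y/n_z = −0.70830.
Gradient magnitude |∇z| = √(a² + b²) = √(0.00603 + 0.50168) = 0.71254.
True dip = arctan(0.71254) = 35.5°, dipping toward N (azimuth ≈ 006°).

35.5°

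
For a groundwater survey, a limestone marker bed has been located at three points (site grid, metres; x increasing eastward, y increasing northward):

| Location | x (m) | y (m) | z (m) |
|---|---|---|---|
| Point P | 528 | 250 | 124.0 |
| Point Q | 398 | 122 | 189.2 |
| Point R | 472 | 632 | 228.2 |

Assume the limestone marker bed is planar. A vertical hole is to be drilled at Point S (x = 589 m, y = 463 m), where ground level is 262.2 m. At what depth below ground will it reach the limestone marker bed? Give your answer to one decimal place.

142.2 m

Let the plane be z = a·x + b·y + c.
Point Q−Point P: −130a − 128b = 65.2;  Point R−Point P: −56a + 382b = 104.2.
Solving gives a = −0.67298, b = 0.17412.
Then c = 124 − a·528 − b·250 = 435.80.
At (589, 463): z_contact = −396.38 + 80.62 + 435.80 = 120.04 m.
Depth below ground = 262.2 − 120.04 = 142.2 m.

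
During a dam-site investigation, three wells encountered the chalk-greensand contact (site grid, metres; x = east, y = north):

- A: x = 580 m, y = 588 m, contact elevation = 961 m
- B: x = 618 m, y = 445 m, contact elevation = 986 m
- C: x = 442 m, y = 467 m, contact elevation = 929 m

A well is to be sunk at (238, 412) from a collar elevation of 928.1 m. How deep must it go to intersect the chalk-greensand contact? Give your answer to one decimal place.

57.8 m

Two edge vectors: A→B = (38, -143, 25), A→C = (-138, -121, -32).
Normal n = (A→B) × (A→C) = (7601, -2234, -24332).
So ∂z/∂x = −n_x/n_z = 0.31239 and ∂z/∂y = −n_y/n_z = −0.09181.
Intercept c from A: 961 − 181.18 + 53.99 = 833.80.
At (238, 412): z_contact = 74.35 − 37.83 + 833.80 = 870.32 m.
Depth below ground = 928.1 − 870.32 = 57.8 m.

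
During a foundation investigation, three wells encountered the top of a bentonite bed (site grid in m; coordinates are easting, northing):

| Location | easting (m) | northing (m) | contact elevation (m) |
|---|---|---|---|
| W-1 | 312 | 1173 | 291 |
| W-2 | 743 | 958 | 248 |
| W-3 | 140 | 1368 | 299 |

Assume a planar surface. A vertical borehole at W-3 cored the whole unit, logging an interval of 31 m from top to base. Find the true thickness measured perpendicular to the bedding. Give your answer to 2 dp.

Let the plane be z = a·easting + b·northing + c.
W-2−W-1: 431a − 215b = −43;  W-3−W-1: −172a + 195b = 8.
Solving gives a = −0.14161, b = −0.08388.
|∇z| = √(a²+b²) = 0.16459, so dip δ = arctan(0.16459) = 9.35°.
True thickness = vertical thickness × cos δ = 31 × cos 9.35° = 30.59 m.

30.59 m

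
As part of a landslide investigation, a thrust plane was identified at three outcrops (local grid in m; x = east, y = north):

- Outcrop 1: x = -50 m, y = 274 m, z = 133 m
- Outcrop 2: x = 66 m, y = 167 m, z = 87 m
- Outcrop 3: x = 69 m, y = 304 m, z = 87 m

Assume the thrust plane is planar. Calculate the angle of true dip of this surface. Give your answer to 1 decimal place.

Two edge vectors: Outcrop 1→Outcrop 2 = (116, -107, -46), Outcrop 1→Outcrop 3 = (119, 30, -46).
Normal n = (Outcrop 1→Outcrop 2) × (Outcrop 1→Outcrop 3) = (6302, -138, 16213).
So ∂z/∂x = −n_x/n_z = −0.38870 and ∂z/∂y = −n_y/n_z = 0.00851.
Gradient magnitude |∇z| = √(a² + b²) = √(0.15109 + 0.00007) = 0.38879.
True dip = arctan(0.38879) = 21.2°, dipping toward E (azimuth ≈ 091°).

21.2°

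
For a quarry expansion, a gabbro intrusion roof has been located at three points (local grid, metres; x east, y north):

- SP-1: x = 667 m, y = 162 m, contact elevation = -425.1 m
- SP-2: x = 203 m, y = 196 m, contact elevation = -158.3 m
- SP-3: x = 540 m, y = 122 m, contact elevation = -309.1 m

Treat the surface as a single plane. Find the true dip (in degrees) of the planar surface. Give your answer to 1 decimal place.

Two edge vectors: SP-1→SP-2 = (-464, 34, 266.8), SP-1→SP-3 = (-127, -40, 116).
Normal n = (SP-1→SP-2) × (SP-1→SP-3) = (14616, 19940.4, 22878).
So ∂z/∂x = −n_x/n_z = −0.63887 and ∂z/∂y = −n_y/n_z = −0.87160.
Gradient magnitude |∇z| = √(a² + b²) = √(0.40815 + 0.75968) = 1.08066.
True dip = arctan(1.08066) = 47.2°, dipping toward NE (azimuth ≈ 036°).

47.2°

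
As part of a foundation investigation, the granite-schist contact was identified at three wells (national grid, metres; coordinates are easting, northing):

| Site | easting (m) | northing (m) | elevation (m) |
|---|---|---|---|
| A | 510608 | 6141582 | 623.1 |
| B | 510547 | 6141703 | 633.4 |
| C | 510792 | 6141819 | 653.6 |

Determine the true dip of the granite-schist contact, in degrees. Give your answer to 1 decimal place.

6.2°

Let the plane be z = a·easting + b·northing + c.
B−A: −61a + 121b = 10.3;  C−A: 184a + 237b = 30.5.
Solving gives a = 0.03402, b = 0.10228.
Gradient magnitude |∇z| = √(a² + b²) = √(0.00116 + 0.01046) = 0.10779.
True dip = arctan(0.10779) = 6.2°, dipping toward SSW (azimuth ≈ 198°).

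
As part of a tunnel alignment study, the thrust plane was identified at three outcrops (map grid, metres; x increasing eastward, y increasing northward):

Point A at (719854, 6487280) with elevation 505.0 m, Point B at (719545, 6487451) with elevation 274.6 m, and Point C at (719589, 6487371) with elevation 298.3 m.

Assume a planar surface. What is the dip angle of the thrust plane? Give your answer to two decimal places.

Two edge vectors: Point A→Point B = (-309, 171, -230.4), Point A→Point C = (-265, 91, -206.7).
Normal n = (Point A→Point B) × (Point A→Point C) = (-14379.3, -2814.3, 17196).
So ∂z/∂x = −n_x/n_z = 0.83620 and ∂z/∂y = −n_y/n_z = 0.16366.
Gradient magnitude |∇z| = √(a² + b²) = √(0.69923 + 0.02678) = 0.85207.
True dip = arctan(0.85207) = 40.43°, dipping toward W (azimuth ≈ 259°).

40.43°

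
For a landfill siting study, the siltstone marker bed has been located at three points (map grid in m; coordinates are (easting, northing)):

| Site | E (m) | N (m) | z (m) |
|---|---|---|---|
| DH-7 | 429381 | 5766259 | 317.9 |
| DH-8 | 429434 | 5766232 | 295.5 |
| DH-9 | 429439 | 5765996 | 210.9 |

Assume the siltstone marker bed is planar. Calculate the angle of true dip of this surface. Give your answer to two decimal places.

23.20°

Let the plane be z = a·E + b·N + c.
DH-8−DH-7: 53a − 27b = −22.4;  DH-9−DH-7: 58a − 263b = −107.
Solving gives a = −0.24264, b = 0.35333.
Gradient magnitude |∇z| = √(a² + b²) = √(0.05887 + 0.12484) = 0.42863.
True dip = arctan(0.42863) = 23.20°, dipping toward SE (azimuth ≈ 146°).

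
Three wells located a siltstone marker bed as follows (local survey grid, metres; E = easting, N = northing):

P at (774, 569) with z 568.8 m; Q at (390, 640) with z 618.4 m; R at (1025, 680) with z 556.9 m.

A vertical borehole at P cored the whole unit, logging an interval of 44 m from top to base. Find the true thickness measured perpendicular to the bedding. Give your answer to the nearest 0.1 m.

Let the plane be z = a·E + b·N + c.
Q−P: −384a + 71b = 49.6;  R−P: 251a + 111b = −11.9.
Solving gives a = −0.10506, b = 0.13037.
|∇z| = √(a²+b²) = 0.16743, so dip δ = arctan(0.16743) = 9.50°.
True thickness = vertical thickness × cos δ = 44 × cos 9.50° = 43.4 m.

43.4 m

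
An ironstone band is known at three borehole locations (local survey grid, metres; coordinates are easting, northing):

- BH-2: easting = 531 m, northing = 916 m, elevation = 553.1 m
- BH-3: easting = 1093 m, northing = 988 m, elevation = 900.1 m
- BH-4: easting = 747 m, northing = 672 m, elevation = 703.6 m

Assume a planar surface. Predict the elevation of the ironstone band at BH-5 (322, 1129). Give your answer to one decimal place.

408.9 m

Two edge vectors: BH-2→BH-3 = (562, 72, 347), BH-2→BH-4 = (216, -244, 150.5).
Normal n = (BH-2→BH-3) × (BH-2→BH-4) = (95504, -9629, -152680).
So ∂z/∂easting = −n_x/n_z = 0.625517 and ∂z/∂northing = −n_y/n_z = −0.063067.
Intercept c from BH-2: 553.1 − 332.15 + 57.77 = 278.72.
At (322, 1129): z = 201.4 − 71.2 + 278.72 = 408.9 m.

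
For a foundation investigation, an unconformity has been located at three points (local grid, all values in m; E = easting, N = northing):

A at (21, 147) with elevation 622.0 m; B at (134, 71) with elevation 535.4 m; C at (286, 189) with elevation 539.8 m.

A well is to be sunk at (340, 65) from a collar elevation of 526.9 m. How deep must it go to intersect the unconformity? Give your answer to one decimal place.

Let the plane be z = a·E + b·N + c.
B−A: 113a − 76b = −86.6;  C−A: 265a + 42b = −82.2.
Solving gives a = −0.39719, b = 0.54892.
Then c = 622 − a·21 − b·147 = 549.65.
At (340, 65): z_contact = −135.04 + 35.68 + 549.65 = 450.29 m.
Depth below ground = 526.9 − 450.29 = 76.6 m.

76.6 m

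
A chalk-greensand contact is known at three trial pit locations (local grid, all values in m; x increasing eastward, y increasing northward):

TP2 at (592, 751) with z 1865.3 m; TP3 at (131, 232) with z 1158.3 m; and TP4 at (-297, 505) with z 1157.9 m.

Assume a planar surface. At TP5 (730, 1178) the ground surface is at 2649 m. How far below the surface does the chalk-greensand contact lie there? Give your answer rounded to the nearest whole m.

Two edge vectors: TP2→TP3 = (-461, -519, -707), TP2→TP4 = (-889, -246, -707.4).
Normal n = (TP2→TP3) × (TP2→TP4) = (193218.6, 302411.6, -347985).
So ∂z/∂x = −n_x/n_z = 0.55525 and ∂z/∂y = −n_y/n_z = 0.86904.
Intercept c from TP2: 1865.3 − 328.71 − 652.65 = 883.95.
At (730, 1178): z_contact = 405.3 + 1023.7 + 883.95 = 2313.0 m.
Depth below ground = 2649 − 2313.0 = 336 m.

336 m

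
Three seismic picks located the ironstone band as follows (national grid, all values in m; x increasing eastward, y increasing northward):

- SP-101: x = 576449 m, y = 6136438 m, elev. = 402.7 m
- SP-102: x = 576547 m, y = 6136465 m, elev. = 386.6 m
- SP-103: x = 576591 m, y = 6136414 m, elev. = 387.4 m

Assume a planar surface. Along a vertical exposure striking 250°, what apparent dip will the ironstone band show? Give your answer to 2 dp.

9.37°

Two edge vectors: SP-101→SP-102 = (98, 27, -16.1), SP-101→SP-103 = (142, -24, -15.3).
Normal n = (SP-101→SP-102) × (SP-101→SP-103) = (-799.5, -786.8, -6186).
So ∂z/∂x = −n_x/n_z = −0.12924 and ∂z/∂y = −n_y/n_z = −0.12719.
Unit vector along 250° is (sin 250°, cos 250°) = (-0.9397, -0.3420).
Slope in that direction = a·(-0.9397) + b·(-0.3420) = 0.16495.
Apparent dip = arctan|0.16495| = 9.37° (true dip is 10.3°, so apparent ≤ true as expected).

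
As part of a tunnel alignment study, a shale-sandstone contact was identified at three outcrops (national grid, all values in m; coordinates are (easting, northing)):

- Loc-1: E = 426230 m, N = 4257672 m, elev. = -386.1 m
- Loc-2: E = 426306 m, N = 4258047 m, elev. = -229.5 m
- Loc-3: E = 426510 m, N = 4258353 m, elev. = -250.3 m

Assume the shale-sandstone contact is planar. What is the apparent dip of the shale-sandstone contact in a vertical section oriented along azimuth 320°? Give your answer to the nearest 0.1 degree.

Let the plane be z = a·E + b·N + c.
Loc-2−Loc-1: 76a + 375b = 156.6;  Loc-3−Loc-1: 280a + 681b = 135.8.
Solving gives a = −1.04650, b = 0.62969.
Unit vector along 320° is (sin 320°, cos 320°) = (-0.6428, 0.7660).
Slope in that direction = a·(-0.6428) + b·(0.7660) = 1.15504.
Apparent dip = arctan|1.15504| = 49.1° (true dip is 50.7°, so apparent ≤ true as expected).

49.1°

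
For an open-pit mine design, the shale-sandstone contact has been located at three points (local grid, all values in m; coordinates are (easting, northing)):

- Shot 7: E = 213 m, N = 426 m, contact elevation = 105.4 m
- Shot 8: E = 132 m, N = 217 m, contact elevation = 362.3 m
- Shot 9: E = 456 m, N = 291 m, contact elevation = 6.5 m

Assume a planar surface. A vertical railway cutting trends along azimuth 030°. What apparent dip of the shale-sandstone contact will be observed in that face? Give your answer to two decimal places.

Let the plane be z = a·E + b·N + c.
Shot 8−Shot 7: −81a − 209b = 256.9;  Shot 9−Shot 7: 243a − 135b = −98.9.
Solving gives a = −0.89679, b = −0.88163.
Unit vector along 030° is (sin 30°, cos 30°) = (0.5000, 0.8660).
Slope in that direction = a·(0.5000) + b·(0.8660) = −1.21191.
Apparent dip = arctan|1.21191| = 50.47° (true dip is 51.5°, so apparent ≤ true as expected).

50.47°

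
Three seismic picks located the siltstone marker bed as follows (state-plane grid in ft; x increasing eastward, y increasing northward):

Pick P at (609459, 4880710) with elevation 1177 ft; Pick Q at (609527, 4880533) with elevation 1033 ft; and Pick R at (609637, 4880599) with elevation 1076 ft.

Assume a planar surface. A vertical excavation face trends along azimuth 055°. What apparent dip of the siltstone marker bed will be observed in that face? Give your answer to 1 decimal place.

21.0°

Two edge vectors: Pick P→Pick Q = (68, -177, -144), Pick P→Pick R = (178, -111, -101).
Normal n = (Pick P→Pick Q) × (Pick P→Pick R) = (1893, -18764, 23958).
So ∂z/∂x = −n_x/n_z = −0.07901 and ∂z/∂y = −n_y/n_z = 0.78320.
Unit vector along 055° is (sin 55°, cos 55°) = (0.8192, 0.5736).
Slope in that direction = a·(0.8192) + b·(0.5736) = 0.38450.
Apparent dip = arctan|0.38450| = 21.0° (true dip is 38.2°, so apparent ≤ true as expected).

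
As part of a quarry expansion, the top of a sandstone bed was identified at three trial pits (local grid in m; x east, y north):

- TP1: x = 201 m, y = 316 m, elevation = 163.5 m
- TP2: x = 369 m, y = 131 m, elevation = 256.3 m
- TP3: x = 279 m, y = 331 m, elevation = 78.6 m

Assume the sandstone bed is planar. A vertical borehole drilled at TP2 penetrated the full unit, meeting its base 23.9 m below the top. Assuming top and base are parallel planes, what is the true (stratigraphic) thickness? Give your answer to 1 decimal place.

Two edge vectors: TP1→TP2 = (168, -185, 92.8), TP1→TP3 = (78, 15, -84.9).
Normal n = (TP1→TP2) × (TP1→TP3) = (14314.5, 21501.6, 16950).
So ∂z/∂x = −n_x/n_z = −0.84451 and ∂z/∂y = −n_y/n_z = −1.26853.
|∇z| = √(a²+b²) = 1.52393, so dip δ = arctan(1.52393) = 56.73°.
True thickness = vertical thickness × cos δ = 23.9 × cos 56.73° = 13.1 m.

13.1 m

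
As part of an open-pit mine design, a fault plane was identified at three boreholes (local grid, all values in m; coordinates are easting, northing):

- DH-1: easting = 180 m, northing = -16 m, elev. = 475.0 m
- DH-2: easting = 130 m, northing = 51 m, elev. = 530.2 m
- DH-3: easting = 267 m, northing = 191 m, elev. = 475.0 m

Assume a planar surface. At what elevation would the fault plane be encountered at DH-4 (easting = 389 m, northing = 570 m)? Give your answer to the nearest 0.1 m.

Let the plane be z = a·easting + b·northing + c.
DH-2−DH-1: −50a + 67b = 55.2;  DH-3−DH-1: 87a + 207b = 0.
Solving gives a = −0.70625, b = 0.29683.
Then c = 475 − a·180 − b·-16 = 606.87.
At (389, 570): z = −274.7 + 169.2 + 606.87 = 501.3 m.

501.3 m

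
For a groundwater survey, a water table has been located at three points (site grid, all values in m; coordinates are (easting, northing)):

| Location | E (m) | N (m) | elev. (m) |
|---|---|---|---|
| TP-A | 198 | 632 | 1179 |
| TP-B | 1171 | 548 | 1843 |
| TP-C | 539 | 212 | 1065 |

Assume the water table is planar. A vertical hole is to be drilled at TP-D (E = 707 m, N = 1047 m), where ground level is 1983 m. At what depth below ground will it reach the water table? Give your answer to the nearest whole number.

49 m

Let the plane be z = a·E + b·N + c.
TP-B−TP-A: 973a − 84b = 664;  TP-C−TP-A: 341a − 420b = −114.
Solving gives a = 0.75906, b = 0.88772.
Then c = 1179 − a·198 − b·632 = 467.67.
At (707, 1047): z_contact = 536.7 + 929.4 + 467.67 = 1933.8 m.
Depth below ground = 1983 − 1933.8 = 49 m.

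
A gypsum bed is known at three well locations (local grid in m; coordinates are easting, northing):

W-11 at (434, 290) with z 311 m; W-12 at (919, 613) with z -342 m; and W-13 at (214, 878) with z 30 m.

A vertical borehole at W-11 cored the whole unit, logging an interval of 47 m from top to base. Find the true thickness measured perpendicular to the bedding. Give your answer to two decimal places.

Two edge vectors: W-11→W-12 = (485, 323, -653), W-11→W-13 = (-220, 588, -281).
Normal n = (W-11→W-12) × (W-11→W-13) = (293201, 279945, 356240).
So ∂z/∂easting = −n_x/n_z = −0.82304 and ∂z/∂northing = −n_y/n_z = −0.78583.
|∇z| = √(a²+b²) = 1.13795, so dip δ = arctan(1.13795) = 48.69°.
True thickness = vertical thickness × cos δ = 47 × cos 48.69° = 31.03 m.

31.03 m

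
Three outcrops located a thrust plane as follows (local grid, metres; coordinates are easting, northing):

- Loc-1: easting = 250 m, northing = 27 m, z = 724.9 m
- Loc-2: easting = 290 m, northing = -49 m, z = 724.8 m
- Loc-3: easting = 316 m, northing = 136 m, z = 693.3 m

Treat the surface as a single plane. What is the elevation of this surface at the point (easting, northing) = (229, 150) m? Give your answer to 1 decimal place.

Let the plane be z = a·easting + b·northing + c.
Loc-2−Loc-1: 40a − 76b = −0.1;  Loc-3−Loc-1: 66a + 109b = −31.6.
Solving gives a = −0.25731, b = −0.13411.
Then c = 724.9 − a·250 − b·27 = 792.85.
At (229, 150): z = −58.9 − 20.1 + 792.85 = 713.8 m.

713.8 m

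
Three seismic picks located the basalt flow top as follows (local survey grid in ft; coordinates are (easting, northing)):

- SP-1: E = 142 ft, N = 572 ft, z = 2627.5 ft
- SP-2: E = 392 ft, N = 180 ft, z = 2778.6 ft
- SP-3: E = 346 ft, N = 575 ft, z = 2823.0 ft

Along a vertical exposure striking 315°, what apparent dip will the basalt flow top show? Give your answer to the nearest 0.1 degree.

27.3°

Two edge vectors: SP-1→SP-2 = (250, -392, 151.1), SP-1→SP-3 = (204, 3, 195.5).
Normal n = (SP-1→SP-2) × (SP-1→SP-3) = (-77089.3, -18050.6, 80718).
So ∂z/∂E = −n_x/n_z = 0.95504 and ∂z/∂N = −n_y/n_z = 0.22363.
Unit vector along 315° is (sin 315°, cos 315°) = (-0.7071, 0.7071).
Slope in that direction = a·(-0.7071) + b·(0.7071) = −0.51719.
Apparent dip = arctan|0.51719| = 27.3° (true dip is 44.4°, so apparent ≤ true as expected).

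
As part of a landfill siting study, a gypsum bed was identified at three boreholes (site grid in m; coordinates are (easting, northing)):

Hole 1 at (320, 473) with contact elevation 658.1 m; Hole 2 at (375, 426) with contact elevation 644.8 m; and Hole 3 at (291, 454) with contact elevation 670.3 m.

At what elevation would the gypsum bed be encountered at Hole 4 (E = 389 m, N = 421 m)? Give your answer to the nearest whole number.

641 m

Let the plane be z = a·E + b·N + c.
Hole 2−Hole 1: 55a − 47b = −13.3;  Hole 3−Hole 1: −29a − 19b = 12.2.
Solving gives a = −0.34306, b = −0.11848.
Then c = 658.1 − a·320 − b·473 = 823.92.
At (389, 421): z = −133.5 − 49.9 + 823.92 = 640.6 m.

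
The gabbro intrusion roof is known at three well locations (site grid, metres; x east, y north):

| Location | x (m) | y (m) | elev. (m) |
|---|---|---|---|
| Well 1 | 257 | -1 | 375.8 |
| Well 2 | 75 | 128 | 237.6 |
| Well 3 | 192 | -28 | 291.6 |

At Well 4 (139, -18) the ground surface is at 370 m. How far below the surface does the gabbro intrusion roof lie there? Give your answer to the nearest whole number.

Let the plane be z = a·x + b·y + c.
Well 2−Well 1: −182a + 129b = −138.2;  Well 3−Well 1: −65a − 27b = −84.2.
Solving gives a = 1.09732, b = 0.47683.
Then c = 375.8 − a·257 − b·-1 = 94.27.
At (139, -18): z_contact = 152.5 − 8.6 + 94.27 = 238.2 m.
Depth below ground = 370 − 238.2 = 132 m.

132 m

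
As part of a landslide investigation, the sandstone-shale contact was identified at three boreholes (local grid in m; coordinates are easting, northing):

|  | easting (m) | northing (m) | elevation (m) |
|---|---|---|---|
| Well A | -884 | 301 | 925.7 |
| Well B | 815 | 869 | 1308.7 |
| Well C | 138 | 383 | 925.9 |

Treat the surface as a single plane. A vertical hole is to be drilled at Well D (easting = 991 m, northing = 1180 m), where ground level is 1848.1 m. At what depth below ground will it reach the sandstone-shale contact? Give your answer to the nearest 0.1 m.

Two edge vectors: Well A→Well B = (1699, 568, 383), Well A→Well C = (1022, 82, 0.2).
Normal n = (Well A→Well B) × (Well A→Well C) = (-31292.4, 391086.2, -441178).
So ∂z/∂easting = −n_x/n_z = −0.070929 and ∂z/∂northing = −n_y/n_z = 0.886459.
Intercept c from Well A: 925.7 − 62.70 − 266.82 = 596.17.
At (991, 1180): z_contact = −70.29 + 1046.02 + 596.17 = 1571.91 m.
Depth below ground = 1848.1 − 1571.91 = 276.2 m.

276.2 m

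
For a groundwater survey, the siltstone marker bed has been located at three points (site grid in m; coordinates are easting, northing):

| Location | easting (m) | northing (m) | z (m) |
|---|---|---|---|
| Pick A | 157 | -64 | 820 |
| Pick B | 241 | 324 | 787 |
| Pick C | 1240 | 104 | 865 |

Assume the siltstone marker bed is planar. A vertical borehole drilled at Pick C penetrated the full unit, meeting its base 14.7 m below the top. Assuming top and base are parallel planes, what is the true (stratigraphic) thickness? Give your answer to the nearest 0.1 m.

Let the plane be z = a·easting + b·northing + c.
Pick B−Pick A: 84a + 388b = −33;  Pick C−Pick A: 1083a + 168b = 45.
Solving gives a = 0.05665, b = −0.09732.
|∇z| = √(a²+b²) = 0.11260, so dip δ = arctan(0.11260) = 6.42°.
True thickness = vertical thickness × cos δ = 14.7 × cos 6.42° = 14.6 m.

14.6 m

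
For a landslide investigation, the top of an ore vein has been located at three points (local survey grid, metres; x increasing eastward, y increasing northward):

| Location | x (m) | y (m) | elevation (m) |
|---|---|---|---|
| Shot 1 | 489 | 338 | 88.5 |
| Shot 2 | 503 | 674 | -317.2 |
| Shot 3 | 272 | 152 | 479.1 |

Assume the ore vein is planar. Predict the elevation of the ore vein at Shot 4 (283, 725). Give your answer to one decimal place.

-202.5 m

Two edge vectors: Shot 1→Shot 2 = (14, 336, -405.7), Shot 1→Shot 3 = (-217, -186, 390.6).
Normal n = (Shot 1→Shot 2) × (Shot 1→Shot 3) = (55781.4, 82568.5, 70308).
So ∂z/∂x = −n_x/n_z = −0.79339 and ∂z/∂y = −n_y/n_z = −1.17438.
Intercept c from Shot 1: 88.5 + 387.97 + 396.94 = 873.41.
At (283, 725): z = −224.5 − 851.4 + 873.41 = -202.5 m.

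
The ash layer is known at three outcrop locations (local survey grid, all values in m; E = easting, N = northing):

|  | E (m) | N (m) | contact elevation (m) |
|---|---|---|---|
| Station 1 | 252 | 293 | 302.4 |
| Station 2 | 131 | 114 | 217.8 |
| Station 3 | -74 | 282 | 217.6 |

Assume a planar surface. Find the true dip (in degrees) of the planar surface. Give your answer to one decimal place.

Two edge vectors: Station 1→Station 2 = (-121, -179, -84.6), Station 1→Station 3 = (-326, -11, -84.8).
Normal n = (Station 1→Station 2) × (Station 1→Station 3) = (14248.6, 17318.8, -57023).
So ∂z/∂E = −n_x/n_z = 0.24987 and ∂z/∂N = −n_y/n_z = 0.30372.
Gradient magnitude |∇z| = √(a² + b²) = √(0.06244 + 0.09224) = 0.39329.
True dip = arctan(0.39329) = 21.5°, dipping toward SW (azimuth ≈ 219°).

21.5°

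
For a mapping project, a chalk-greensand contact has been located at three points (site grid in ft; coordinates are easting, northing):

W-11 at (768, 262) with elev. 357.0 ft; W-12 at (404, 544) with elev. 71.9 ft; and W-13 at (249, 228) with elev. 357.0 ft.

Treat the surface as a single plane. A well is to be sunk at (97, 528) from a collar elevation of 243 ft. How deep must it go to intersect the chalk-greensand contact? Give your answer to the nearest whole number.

Let the plane be z = a·easting + b·northing + c.
W-12−W-11: −364a + 282b = −285.1;  W-13−W-11: −519a − 34b = 0.
Solving gives a = 0.06107, b = −0.93217.
Then c = 357 − a·768 − b·262 = 554.33.
At (97, 528): z_contact = 5.9 − 492.2 + 554.33 = 68.1 ft.
Depth below ground = 243 − 68.1 = 175 ft.

175 ft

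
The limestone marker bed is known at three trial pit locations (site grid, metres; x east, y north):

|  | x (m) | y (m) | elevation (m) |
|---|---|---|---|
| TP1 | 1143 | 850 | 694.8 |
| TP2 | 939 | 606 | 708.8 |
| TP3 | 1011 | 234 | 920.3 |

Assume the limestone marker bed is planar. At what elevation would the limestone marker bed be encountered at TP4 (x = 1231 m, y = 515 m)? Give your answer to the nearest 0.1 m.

896.8 m

Two edge vectors: TP1→TP2 = (-204, -244, 14), TP1→TP3 = (-132, -616, 225.5).
Normal n = (TP1→TP2) × (TP1→TP3) = (-46398, 44154, 93456).
So ∂z/∂x = −n_x/n_z = 0.496469 and ∂z/∂y = −n_y/n_z = −0.472458.
Intercept c from TP1: 694.8 − 567.46 + 401.59 = 528.92.
At (1231, 515): z = 611.2 − 243.3 + 528.92 = 896.8 m.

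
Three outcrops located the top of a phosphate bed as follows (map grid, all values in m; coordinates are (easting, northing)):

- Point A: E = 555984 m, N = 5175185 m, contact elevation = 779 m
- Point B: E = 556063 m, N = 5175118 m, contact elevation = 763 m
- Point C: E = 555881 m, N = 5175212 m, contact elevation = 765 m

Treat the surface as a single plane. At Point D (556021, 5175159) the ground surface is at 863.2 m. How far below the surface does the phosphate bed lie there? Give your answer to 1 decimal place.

88.6 m

Let the plane be z = a·E + b·N + c.
Point B−Point A: 79a − 67b = −16;  Point C−Point A: −103a + 27b = −14.
Solving gives a = 0.287332215, b = 0.577600671.
Then c = 779 − a·555984 − b·5175185 = −3148163.44.
At (556021, 5175159): z_contact = 159762.75 + 2989175.31 − 3148163.44 = 774.61 m.
Depth below ground = 863.2 − 774.61 = 88.6 m.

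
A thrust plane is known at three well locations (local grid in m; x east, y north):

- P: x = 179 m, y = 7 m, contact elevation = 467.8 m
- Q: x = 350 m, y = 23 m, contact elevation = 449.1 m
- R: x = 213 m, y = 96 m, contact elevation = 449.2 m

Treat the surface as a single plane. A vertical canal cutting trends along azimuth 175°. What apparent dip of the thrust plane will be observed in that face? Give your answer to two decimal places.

9.35°

Two edge vectors: P→Q = (171, 16, -18.7), P→R = (34, 89, -18.6).
Normal n = (P→Q) × (P→R) = (1366.7, 2544.8, 14675).
So ∂z/∂x = −n_x/n_z = −0.09313 and ∂z/∂y = −n_y/n_z = −0.17341.
Unit vector along 175° is (sin 175°, cos 175°) = (0.0872, -0.9962).
Slope in that direction = a·(0.0872) + b·(-0.9962) = 0.16463.
Apparent dip = arctan|0.16463| = 9.35° (true dip is 11.1°, so apparent ≤ true as expected).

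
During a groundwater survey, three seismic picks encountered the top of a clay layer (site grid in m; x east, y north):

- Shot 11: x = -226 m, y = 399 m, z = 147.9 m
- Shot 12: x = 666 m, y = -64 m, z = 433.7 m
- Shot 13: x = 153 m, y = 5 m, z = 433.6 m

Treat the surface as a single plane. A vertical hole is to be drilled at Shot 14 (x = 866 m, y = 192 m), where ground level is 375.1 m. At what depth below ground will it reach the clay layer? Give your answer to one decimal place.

176.9 m

Two edge vectors: Shot 11→Shot 12 = (892, -463, 285.8), Shot 11→Shot 13 = (379, -394, 285.7).
Normal n = (Shot 11→Shot 12) × (Shot 11→Shot 13) = (-19673.9, -146526.2, -175971).
So ∂z/∂x = −n_x/n_z = −0.11180 and ∂z/∂y = −n_y/n_z = −0.83267.
Intercept c from Shot 11: 147.9 − 25.27 + 332.24 = 454.87.
At (866, 192): z_contact = −96.82 − 159.87 + 454.87 = 198.18 m.
Depth below ground = 375.1 − 198.18 = 176.9 m.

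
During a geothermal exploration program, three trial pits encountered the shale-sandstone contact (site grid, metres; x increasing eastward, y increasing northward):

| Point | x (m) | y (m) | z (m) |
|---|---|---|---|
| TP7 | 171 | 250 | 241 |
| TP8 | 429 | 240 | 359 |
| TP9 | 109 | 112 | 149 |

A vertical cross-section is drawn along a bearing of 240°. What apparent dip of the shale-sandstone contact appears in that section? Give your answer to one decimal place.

Let the plane be z = a·x + b·y + c.
TP8−TP7: 258a − 10b = 118;  TP9−TP7: −62a − 138b = −92.
Solving gives a = 0.47493, b = 0.45329.
Unit vector along 240° is (sin 240°, cos 240°) = (-0.8660, -0.5000).
Slope in that direction = a·(-0.8660) + b·(-0.5000) = −0.63795.
Apparent dip = arctan|0.63795| = 32.5° (true dip is 33.3°, so apparent ≤ true as expected).

32.5°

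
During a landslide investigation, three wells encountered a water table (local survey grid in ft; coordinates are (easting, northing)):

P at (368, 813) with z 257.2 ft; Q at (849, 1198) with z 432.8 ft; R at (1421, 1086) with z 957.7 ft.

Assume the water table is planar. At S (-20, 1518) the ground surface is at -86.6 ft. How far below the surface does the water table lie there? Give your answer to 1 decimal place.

361.2 ft

Two edge vectors: P→Q = (481, 385, 175.6), P→R = (1053, 273, 700.5).
Normal n = (P→Q) × (P→R) = (221753.7, -152033.7, -274092).
So ∂z/∂E = −n_x/n_z = 0.809048 and ∂z/∂N = −n_y/n_z = −0.554681.
Intercept c from P: 257.2 − 297.73 + 450.96 = 410.43.
At (-20, 1518): z_contact = −16.18 − 842.01 + 410.43 = -447.76 ft.
Depth below ground = -86.6 − (-447.76) = 361.2 ft.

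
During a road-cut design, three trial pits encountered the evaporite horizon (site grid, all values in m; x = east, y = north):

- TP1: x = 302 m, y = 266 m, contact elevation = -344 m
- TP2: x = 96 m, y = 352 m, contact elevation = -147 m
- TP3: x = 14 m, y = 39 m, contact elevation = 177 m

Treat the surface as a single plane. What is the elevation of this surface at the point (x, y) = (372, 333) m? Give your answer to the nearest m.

Let the plane be z = a·x + b·y + c.
TP2−TP1: −206a + 86b = 197;  TP3−TP1: −288a − 227b = 521.
Solving gives a = −1.25157, b = −0.70726.
Then c = -344 − a·302 − b·266 = 222.10.
At (372, 333): z = −465.6 − 235.5 + 222.10 = -479.0 m.

-479 m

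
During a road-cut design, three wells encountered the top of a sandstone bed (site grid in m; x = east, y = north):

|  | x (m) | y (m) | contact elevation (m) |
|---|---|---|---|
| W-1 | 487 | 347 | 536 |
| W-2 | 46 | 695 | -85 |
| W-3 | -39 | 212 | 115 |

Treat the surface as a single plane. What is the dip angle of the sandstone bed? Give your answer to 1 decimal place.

Let the plane be z = a·x + b·y + c.
W-2−W-1: −441a + 348b = −621;  W-3−W-1: −526a − 135b = −421.
Solving gives a = 0.94954, b = −0.58118.
Gradient magnitude |∇z| = √(a² + b²) = √(0.90163 + 0.33777) = 1.11329.
True dip = arctan(1.11329) = 48.1°, dipping toward WNW (azimuth ≈ 301°).

48.1°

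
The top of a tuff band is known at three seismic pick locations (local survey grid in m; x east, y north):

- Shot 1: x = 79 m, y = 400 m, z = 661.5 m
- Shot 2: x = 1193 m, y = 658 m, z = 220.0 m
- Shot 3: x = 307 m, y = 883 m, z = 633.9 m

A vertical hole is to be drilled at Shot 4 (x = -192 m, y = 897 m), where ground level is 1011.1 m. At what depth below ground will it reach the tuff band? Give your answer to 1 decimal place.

160.5 m

Two edge vectors: Shot 1→Shot 2 = (1114, 258, -441.5), Shot 1→Shot 3 = (228, 483, -27.6).
Normal n = (Shot 1→Shot 2) × (Shot 1→Shot 3) = (206123.7, -69915.6, 479238).
So ∂z/∂x = −n_x/n_z = −0.430107 and ∂z/∂y = −n_y/n_z = 0.145889.
Intercept c from Shot 1: 661.5 + 33.98 − 58.36 = 637.12.
At (-192, 897): z_contact = 82.58 + 130.86 + 637.12 = 850.57 m.
Depth below ground = 1011.1 − 850.57 = 160.5 m.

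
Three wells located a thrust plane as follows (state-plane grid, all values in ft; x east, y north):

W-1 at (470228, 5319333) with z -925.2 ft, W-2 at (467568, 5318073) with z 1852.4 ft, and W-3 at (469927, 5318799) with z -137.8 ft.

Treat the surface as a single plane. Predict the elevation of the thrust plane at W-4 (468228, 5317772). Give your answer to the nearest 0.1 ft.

Two edge vectors: W-1→W-2 = (-2660, -1260, 2777.6), W-1→W-3 = (-301, -534, 787.4).
Normal n = (W-1→W-2) × (W-1→W-3) = (491114.4, 1258426.4, 1041180).
So ∂z/∂x = −n_x/n_z = −0.471690198 and ∂z/∂y = −n_y/n_z = −1.208654027.
Intercept c from W-1: -925.2 + 221801.94 + 6429233.25 = 6650109.99.
At (468228, 5317772): z = −220858.6 − 6427346.5 + 6650109.99 = 1904.9 ft.

1904.9 ft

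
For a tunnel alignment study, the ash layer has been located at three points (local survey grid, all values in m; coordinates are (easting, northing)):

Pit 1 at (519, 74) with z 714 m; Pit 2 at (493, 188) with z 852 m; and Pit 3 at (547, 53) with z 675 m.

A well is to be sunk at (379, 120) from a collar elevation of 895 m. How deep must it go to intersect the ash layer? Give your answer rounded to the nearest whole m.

50 m

Let the plane be z = a·E + b·N + c.
Pit 2−Pit 1: −26a + 114b = 138;  Pit 3−Pit 1: 28a − 21b = −39.
Solving gives a = −0.58503, b = 1.07710.
Then c = 714 − a·519 − b·74 = 937.93.
At (379, 120): z_contact = −221.7 + 129.3 + 937.93 = 845.5 m.
Depth below ground = 895 − 845.5 = 50 m.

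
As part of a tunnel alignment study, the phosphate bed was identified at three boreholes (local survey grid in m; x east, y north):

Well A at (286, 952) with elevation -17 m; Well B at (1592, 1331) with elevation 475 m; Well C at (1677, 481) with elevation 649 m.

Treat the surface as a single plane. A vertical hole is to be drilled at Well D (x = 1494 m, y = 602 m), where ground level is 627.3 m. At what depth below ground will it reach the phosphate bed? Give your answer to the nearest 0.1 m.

Two edge vectors: Well A→Well B = (1306, 379, 492), Well A→Well C = (1391, -471, 666).
Normal n = (Well A→Well B) × (Well A→Well C) = (484146, -185424, -1142315).
So ∂z/∂x = −n_x/n_z = 0.423829 and ∂z/∂y = −n_y/n_z = −0.162323.
Intercept c from Well A: -17 − 121.22 + 154.53 = 16.32.
At (1494, 602): z_contact = 633.20 − 97.72 + 16.32 = 551.80 m.
Depth below ground = 627.3 − 551.80 = 75.5 m.

75.5 m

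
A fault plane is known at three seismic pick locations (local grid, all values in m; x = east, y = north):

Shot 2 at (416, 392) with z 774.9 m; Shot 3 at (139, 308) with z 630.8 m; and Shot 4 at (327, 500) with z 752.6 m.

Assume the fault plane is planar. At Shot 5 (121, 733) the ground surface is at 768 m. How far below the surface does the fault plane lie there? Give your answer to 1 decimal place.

Let the plane be z = a·x + b·y + c.
Shot 3−Shot 2: −277a − 84b = −144.1;  Shot 4−Shot 2: −89a + 108b = −22.3.
Solving gives a = 0.46630, b = 0.17779.
Then c = 774.9 − a·416 − b·392 = 511.23.
At (121, 733): z_contact = 56.42 + 130.32 + 511.23 = 697.97 m.
Depth below ground = 768 − 697.97 = 70.0 m.

70.0 m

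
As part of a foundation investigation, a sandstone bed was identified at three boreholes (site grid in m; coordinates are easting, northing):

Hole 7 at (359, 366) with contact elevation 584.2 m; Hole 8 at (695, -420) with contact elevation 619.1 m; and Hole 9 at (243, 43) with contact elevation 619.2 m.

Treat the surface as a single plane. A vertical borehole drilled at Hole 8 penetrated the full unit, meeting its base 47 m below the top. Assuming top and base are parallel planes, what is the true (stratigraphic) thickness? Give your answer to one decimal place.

46.7 m

Let the plane be z = a·easting + b·northing + c.
Hole 8−Hole 7: 336a − 786b = 34.9;  Hole 9−Hole 7: −116a − 323b = 35.
Solving gives a = −0.08131, b = −0.07916.
|∇z| = √(a²+b²) = 0.11348, so dip δ = arctan(0.11348) = 6.47°.
True thickness = vertical thickness × cos δ = 47 × cos 6.47° = 46.7 m.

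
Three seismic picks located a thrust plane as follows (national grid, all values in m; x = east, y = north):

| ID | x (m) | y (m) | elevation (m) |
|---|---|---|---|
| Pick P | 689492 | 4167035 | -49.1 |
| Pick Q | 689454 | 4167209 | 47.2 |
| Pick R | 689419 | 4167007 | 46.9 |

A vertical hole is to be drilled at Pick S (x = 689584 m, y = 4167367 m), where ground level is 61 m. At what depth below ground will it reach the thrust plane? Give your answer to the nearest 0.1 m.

Two edge vectors: Pick P→Pick Q = (-38, 174, 96.3), Pick P→Pick R = (-73, -28, 96).
Normal n = (Pick P→Pick Q) × (Pick P→Pick R) = (19400.4, -3381.9, 13766).
So ∂z/∂x = −n_x/n_z = −1.409298271 and ∂z/∂y = −n_y/n_z = 0.245670493.
Intercept c from Pick P: -49.1 + 971699.88 − 1023717.54 = −52066.76.
At (689584, 4167367): z_contact = −971829.54 + 1023799.10 − 52066.76 = -97.19 m.
Depth below ground = 61 − (-97.19) = 158.2 m.

158.2 m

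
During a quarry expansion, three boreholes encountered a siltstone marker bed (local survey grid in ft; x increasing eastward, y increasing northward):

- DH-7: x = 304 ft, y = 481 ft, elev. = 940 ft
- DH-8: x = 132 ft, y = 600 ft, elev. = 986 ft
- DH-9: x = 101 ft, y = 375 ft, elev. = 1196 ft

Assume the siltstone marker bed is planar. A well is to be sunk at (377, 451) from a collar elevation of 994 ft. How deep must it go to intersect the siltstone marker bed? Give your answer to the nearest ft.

Let the plane be z = a·x + b·y + c.
DH-8−DH-7: −172a + 119b = 46;  DH-9−DH-7: −203a − 106b = 256.
Solving gives a = −0.83371, b = −0.81847.
Then c = 940 − a·304 − b·481 = 1587.13.
At (377, 451): z_contact = −314.3 − 369.1 + 1587.13 = 903.7 ft.
Depth below ground = 994 − 903.7 = 90 ft.

90 ft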